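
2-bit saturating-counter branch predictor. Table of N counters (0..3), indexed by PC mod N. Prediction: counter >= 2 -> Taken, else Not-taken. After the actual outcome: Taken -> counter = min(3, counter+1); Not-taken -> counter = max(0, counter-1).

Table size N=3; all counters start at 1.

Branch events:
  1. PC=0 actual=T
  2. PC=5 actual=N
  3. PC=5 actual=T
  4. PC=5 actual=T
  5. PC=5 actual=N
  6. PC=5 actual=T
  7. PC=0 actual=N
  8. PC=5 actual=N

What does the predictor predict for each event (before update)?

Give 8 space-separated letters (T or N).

Answer: N N N N T N T T

Derivation:
Ev 1: PC=0 idx=0 pred=N actual=T -> ctr[0]=2
Ev 2: PC=5 idx=2 pred=N actual=N -> ctr[2]=0
Ev 3: PC=5 idx=2 pred=N actual=T -> ctr[2]=1
Ev 4: PC=5 idx=2 pred=N actual=T -> ctr[2]=2
Ev 5: PC=5 idx=2 pred=T actual=N -> ctr[2]=1
Ev 6: PC=5 idx=2 pred=N actual=T -> ctr[2]=2
Ev 7: PC=0 idx=0 pred=T actual=N -> ctr[0]=1
Ev 8: PC=5 idx=2 pred=T actual=N -> ctr[2]=1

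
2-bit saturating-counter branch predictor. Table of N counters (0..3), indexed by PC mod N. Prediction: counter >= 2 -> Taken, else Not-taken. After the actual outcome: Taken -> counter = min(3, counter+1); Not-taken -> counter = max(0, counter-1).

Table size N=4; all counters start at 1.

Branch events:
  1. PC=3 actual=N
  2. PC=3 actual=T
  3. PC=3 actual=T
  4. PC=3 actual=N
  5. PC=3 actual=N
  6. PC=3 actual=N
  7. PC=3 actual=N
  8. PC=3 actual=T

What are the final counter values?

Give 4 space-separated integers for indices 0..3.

Answer: 1 1 1 1

Derivation:
Ev 1: PC=3 idx=3 pred=N actual=N -> ctr[3]=0
Ev 2: PC=3 idx=3 pred=N actual=T -> ctr[3]=1
Ev 3: PC=3 idx=3 pred=N actual=T -> ctr[3]=2
Ev 4: PC=3 idx=3 pred=T actual=N -> ctr[3]=1
Ev 5: PC=3 idx=3 pred=N actual=N -> ctr[3]=0
Ev 6: PC=3 idx=3 pred=N actual=N -> ctr[3]=0
Ev 7: PC=3 idx=3 pred=N actual=N -> ctr[3]=0
Ev 8: PC=3 idx=3 pred=N actual=T -> ctr[3]=1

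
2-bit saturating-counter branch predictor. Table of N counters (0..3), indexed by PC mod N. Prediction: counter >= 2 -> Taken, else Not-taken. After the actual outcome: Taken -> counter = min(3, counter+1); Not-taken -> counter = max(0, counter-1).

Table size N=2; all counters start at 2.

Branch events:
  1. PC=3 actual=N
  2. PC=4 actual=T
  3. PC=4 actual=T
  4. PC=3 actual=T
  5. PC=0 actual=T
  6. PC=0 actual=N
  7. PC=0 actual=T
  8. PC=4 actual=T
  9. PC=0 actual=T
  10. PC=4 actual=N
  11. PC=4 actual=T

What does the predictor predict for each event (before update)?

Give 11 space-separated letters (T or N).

Ev 1: PC=3 idx=1 pred=T actual=N -> ctr[1]=1
Ev 2: PC=4 idx=0 pred=T actual=T -> ctr[0]=3
Ev 3: PC=4 idx=0 pred=T actual=T -> ctr[0]=3
Ev 4: PC=3 idx=1 pred=N actual=T -> ctr[1]=2
Ev 5: PC=0 idx=0 pred=T actual=T -> ctr[0]=3
Ev 6: PC=0 idx=0 pred=T actual=N -> ctr[0]=2
Ev 7: PC=0 idx=0 pred=T actual=T -> ctr[0]=3
Ev 8: PC=4 idx=0 pred=T actual=T -> ctr[0]=3
Ev 9: PC=0 idx=0 pred=T actual=T -> ctr[0]=3
Ev 10: PC=4 idx=0 pred=T actual=N -> ctr[0]=2
Ev 11: PC=4 idx=0 pred=T actual=T -> ctr[0]=3

Answer: T T T N T T T T T T T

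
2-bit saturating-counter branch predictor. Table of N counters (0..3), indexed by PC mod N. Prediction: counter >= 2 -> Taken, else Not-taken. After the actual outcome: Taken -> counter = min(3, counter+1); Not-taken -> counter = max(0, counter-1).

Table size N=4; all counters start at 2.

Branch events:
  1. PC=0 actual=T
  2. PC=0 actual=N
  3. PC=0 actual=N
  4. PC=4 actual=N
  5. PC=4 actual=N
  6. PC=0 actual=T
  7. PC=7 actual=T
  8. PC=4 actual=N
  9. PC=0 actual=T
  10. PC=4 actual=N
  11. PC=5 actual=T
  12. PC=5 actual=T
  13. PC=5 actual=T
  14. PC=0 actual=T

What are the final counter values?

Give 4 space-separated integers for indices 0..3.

Ev 1: PC=0 idx=0 pred=T actual=T -> ctr[0]=3
Ev 2: PC=0 idx=0 pred=T actual=N -> ctr[0]=2
Ev 3: PC=0 idx=0 pred=T actual=N -> ctr[0]=1
Ev 4: PC=4 idx=0 pred=N actual=N -> ctr[0]=0
Ev 5: PC=4 idx=0 pred=N actual=N -> ctr[0]=0
Ev 6: PC=0 idx=0 pred=N actual=T -> ctr[0]=1
Ev 7: PC=7 idx=3 pred=T actual=T -> ctr[3]=3
Ev 8: PC=4 idx=0 pred=N actual=N -> ctr[0]=0
Ev 9: PC=0 idx=0 pred=N actual=T -> ctr[0]=1
Ev 10: PC=4 idx=0 pred=N actual=N -> ctr[0]=0
Ev 11: PC=5 idx=1 pred=T actual=T -> ctr[1]=3
Ev 12: PC=5 idx=1 pred=T actual=T -> ctr[1]=3
Ev 13: PC=5 idx=1 pred=T actual=T -> ctr[1]=3
Ev 14: PC=0 idx=0 pred=N actual=T -> ctr[0]=1

Answer: 1 3 2 3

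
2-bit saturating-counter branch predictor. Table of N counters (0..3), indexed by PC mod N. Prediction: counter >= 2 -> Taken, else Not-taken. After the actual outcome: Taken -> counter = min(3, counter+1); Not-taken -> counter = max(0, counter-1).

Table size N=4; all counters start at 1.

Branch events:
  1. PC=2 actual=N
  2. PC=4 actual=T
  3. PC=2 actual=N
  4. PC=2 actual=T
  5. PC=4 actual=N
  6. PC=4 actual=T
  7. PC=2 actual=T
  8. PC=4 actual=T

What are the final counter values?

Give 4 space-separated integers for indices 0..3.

Answer: 3 1 2 1

Derivation:
Ev 1: PC=2 idx=2 pred=N actual=N -> ctr[2]=0
Ev 2: PC=4 idx=0 pred=N actual=T -> ctr[0]=2
Ev 3: PC=2 idx=2 pred=N actual=N -> ctr[2]=0
Ev 4: PC=2 idx=2 pred=N actual=T -> ctr[2]=1
Ev 5: PC=4 idx=0 pred=T actual=N -> ctr[0]=1
Ev 6: PC=4 idx=0 pred=N actual=T -> ctr[0]=2
Ev 7: PC=2 idx=2 pred=N actual=T -> ctr[2]=2
Ev 8: PC=4 idx=0 pred=T actual=T -> ctr[0]=3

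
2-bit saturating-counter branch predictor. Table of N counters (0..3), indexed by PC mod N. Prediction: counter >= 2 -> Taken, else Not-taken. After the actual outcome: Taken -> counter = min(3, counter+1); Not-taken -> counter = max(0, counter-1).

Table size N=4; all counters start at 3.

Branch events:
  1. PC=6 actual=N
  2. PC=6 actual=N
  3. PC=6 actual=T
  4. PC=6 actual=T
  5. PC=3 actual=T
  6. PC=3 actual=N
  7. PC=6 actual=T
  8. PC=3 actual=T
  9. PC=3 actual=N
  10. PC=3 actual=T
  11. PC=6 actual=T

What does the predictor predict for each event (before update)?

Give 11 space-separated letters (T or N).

Ev 1: PC=6 idx=2 pred=T actual=N -> ctr[2]=2
Ev 2: PC=6 idx=2 pred=T actual=N -> ctr[2]=1
Ev 3: PC=6 idx=2 pred=N actual=T -> ctr[2]=2
Ev 4: PC=6 idx=2 pred=T actual=T -> ctr[2]=3
Ev 5: PC=3 idx=3 pred=T actual=T -> ctr[3]=3
Ev 6: PC=3 idx=3 pred=T actual=N -> ctr[3]=2
Ev 7: PC=6 idx=2 pred=T actual=T -> ctr[2]=3
Ev 8: PC=3 idx=3 pred=T actual=T -> ctr[3]=3
Ev 9: PC=3 idx=3 pred=T actual=N -> ctr[3]=2
Ev 10: PC=3 idx=3 pred=T actual=T -> ctr[3]=3
Ev 11: PC=6 idx=2 pred=T actual=T -> ctr[2]=3

Answer: T T N T T T T T T T T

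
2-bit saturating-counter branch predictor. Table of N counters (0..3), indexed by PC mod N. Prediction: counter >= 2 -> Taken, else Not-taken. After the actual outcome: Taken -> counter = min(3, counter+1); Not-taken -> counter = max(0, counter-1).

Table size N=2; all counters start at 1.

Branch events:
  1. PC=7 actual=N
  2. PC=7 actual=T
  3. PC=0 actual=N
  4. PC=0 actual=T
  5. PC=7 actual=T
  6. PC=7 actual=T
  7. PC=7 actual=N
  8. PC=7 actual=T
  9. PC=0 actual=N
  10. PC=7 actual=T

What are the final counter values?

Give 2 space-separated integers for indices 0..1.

Ev 1: PC=7 idx=1 pred=N actual=N -> ctr[1]=0
Ev 2: PC=7 idx=1 pred=N actual=T -> ctr[1]=1
Ev 3: PC=0 idx=0 pred=N actual=N -> ctr[0]=0
Ev 4: PC=0 idx=0 pred=N actual=T -> ctr[0]=1
Ev 5: PC=7 idx=1 pred=N actual=T -> ctr[1]=2
Ev 6: PC=7 idx=1 pred=T actual=T -> ctr[1]=3
Ev 7: PC=7 idx=1 pred=T actual=N -> ctr[1]=2
Ev 8: PC=7 idx=1 pred=T actual=T -> ctr[1]=3
Ev 9: PC=0 idx=0 pred=N actual=N -> ctr[0]=0
Ev 10: PC=7 idx=1 pred=T actual=T -> ctr[1]=3

Answer: 0 3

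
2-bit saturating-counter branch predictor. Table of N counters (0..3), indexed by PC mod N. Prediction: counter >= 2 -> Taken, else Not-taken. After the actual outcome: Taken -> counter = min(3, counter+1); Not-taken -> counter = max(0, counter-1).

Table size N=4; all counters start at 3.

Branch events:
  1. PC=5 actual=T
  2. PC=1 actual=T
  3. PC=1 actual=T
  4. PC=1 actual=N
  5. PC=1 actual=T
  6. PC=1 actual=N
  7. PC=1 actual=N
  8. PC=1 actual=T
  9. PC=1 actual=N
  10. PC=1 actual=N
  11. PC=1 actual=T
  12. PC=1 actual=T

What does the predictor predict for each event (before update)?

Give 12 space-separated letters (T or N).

Answer: T T T T T T T N T N N N

Derivation:
Ev 1: PC=5 idx=1 pred=T actual=T -> ctr[1]=3
Ev 2: PC=1 idx=1 pred=T actual=T -> ctr[1]=3
Ev 3: PC=1 idx=1 pred=T actual=T -> ctr[1]=3
Ev 4: PC=1 idx=1 pred=T actual=N -> ctr[1]=2
Ev 5: PC=1 idx=1 pred=T actual=T -> ctr[1]=3
Ev 6: PC=1 idx=1 pred=T actual=N -> ctr[1]=2
Ev 7: PC=1 idx=1 pred=T actual=N -> ctr[1]=1
Ev 8: PC=1 idx=1 pred=N actual=T -> ctr[1]=2
Ev 9: PC=1 idx=1 pred=T actual=N -> ctr[1]=1
Ev 10: PC=1 idx=1 pred=N actual=N -> ctr[1]=0
Ev 11: PC=1 idx=1 pred=N actual=T -> ctr[1]=1
Ev 12: PC=1 idx=1 pred=N actual=T -> ctr[1]=2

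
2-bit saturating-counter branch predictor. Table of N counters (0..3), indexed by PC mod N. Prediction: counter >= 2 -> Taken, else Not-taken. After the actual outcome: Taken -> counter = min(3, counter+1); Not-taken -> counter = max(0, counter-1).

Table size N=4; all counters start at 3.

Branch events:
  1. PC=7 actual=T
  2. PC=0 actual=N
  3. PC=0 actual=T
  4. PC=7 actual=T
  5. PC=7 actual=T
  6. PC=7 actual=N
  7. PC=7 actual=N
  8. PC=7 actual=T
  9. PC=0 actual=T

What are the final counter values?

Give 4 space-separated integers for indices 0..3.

Answer: 3 3 3 2

Derivation:
Ev 1: PC=7 idx=3 pred=T actual=T -> ctr[3]=3
Ev 2: PC=0 idx=0 pred=T actual=N -> ctr[0]=2
Ev 3: PC=0 idx=0 pred=T actual=T -> ctr[0]=3
Ev 4: PC=7 idx=3 pred=T actual=T -> ctr[3]=3
Ev 5: PC=7 idx=3 pred=T actual=T -> ctr[3]=3
Ev 6: PC=7 idx=3 pred=T actual=N -> ctr[3]=2
Ev 7: PC=7 idx=3 pred=T actual=N -> ctr[3]=1
Ev 8: PC=7 idx=3 pred=N actual=T -> ctr[3]=2
Ev 9: PC=0 idx=0 pred=T actual=T -> ctr[0]=3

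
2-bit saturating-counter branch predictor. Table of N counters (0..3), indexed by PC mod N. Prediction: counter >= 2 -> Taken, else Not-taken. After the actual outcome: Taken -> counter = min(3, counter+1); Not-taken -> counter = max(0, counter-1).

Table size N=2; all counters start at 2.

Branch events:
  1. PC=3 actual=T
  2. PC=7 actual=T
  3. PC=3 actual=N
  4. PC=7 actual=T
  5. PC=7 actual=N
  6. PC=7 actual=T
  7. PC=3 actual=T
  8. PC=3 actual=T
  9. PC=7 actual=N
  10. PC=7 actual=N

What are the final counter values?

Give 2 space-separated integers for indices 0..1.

Answer: 2 1

Derivation:
Ev 1: PC=3 idx=1 pred=T actual=T -> ctr[1]=3
Ev 2: PC=7 idx=1 pred=T actual=T -> ctr[1]=3
Ev 3: PC=3 idx=1 pred=T actual=N -> ctr[1]=2
Ev 4: PC=7 idx=1 pred=T actual=T -> ctr[1]=3
Ev 5: PC=7 idx=1 pred=T actual=N -> ctr[1]=2
Ev 6: PC=7 idx=1 pred=T actual=T -> ctr[1]=3
Ev 7: PC=3 idx=1 pred=T actual=T -> ctr[1]=3
Ev 8: PC=3 idx=1 pred=T actual=T -> ctr[1]=3
Ev 9: PC=7 idx=1 pred=T actual=N -> ctr[1]=2
Ev 10: PC=7 idx=1 pred=T actual=N -> ctr[1]=1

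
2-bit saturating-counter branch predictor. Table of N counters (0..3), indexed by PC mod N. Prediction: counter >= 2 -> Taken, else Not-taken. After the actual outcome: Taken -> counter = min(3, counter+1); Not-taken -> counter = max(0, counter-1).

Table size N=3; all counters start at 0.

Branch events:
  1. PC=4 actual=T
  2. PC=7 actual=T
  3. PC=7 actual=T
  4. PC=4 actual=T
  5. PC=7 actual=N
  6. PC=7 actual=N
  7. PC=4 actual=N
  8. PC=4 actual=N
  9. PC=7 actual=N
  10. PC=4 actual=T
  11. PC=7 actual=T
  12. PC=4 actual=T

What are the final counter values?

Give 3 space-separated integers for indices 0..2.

Answer: 0 3 0

Derivation:
Ev 1: PC=4 idx=1 pred=N actual=T -> ctr[1]=1
Ev 2: PC=7 idx=1 pred=N actual=T -> ctr[1]=2
Ev 3: PC=7 idx=1 pred=T actual=T -> ctr[1]=3
Ev 4: PC=4 idx=1 pred=T actual=T -> ctr[1]=3
Ev 5: PC=7 idx=1 pred=T actual=N -> ctr[1]=2
Ev 6: PC=7 idx=1 pred=T actual=N -> ctr[1]=1
Ev 7: PC=4 idx=1 pred=N actual=N -> ctr[1]=0
Ev 8: PC=4 idx=1 pred=N actual=N -> ctr[1]=0
Ev 9: PC=7 idx=1 pred=N actual=N -> ctr[1]=0
Ev 10: PC=4 idx=1 pred=N actual=T -> ctr[1]=1
Ev 11: PC=7 idx=1 pred=N actual=T -> ctr[1]=2
Ev 12: PC=4 idx=1 pred=T actual=T -> ctr[1]=3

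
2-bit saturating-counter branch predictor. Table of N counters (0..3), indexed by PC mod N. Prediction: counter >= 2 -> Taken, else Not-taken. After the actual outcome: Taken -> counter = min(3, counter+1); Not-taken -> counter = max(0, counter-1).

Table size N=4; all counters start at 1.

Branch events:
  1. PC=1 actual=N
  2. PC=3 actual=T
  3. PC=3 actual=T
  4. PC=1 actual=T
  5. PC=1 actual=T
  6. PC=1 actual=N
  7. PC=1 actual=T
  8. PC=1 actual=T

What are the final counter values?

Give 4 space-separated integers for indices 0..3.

Ev 1: PC=1 idx=1 pred=N actual=N -> ctr[1]=0
Ev 2: PC=3 idx=3 pred=N actual=T -> ctr[3]=2
Ev 3: PC=3 idx=3 pred=T actual=T -> ctr[3]=3
Ev 4: PC=1 idx=1 pred=N actual=T -> ctr[1]=1
Ev 5: PC=1 idx=1 pred=N actual=T -> ctr[1]=2
Ev 6: PC=1 idx=1 pred=T actual=N -> ctr[1]=1
Ev 7: PC=1 idx=1 pred=N actual=T -> ctr[1]=2
Ev 8: PC=1 idx=1 pred=T actual=T -> ctr[1]=3

Answer: 1 3 1 3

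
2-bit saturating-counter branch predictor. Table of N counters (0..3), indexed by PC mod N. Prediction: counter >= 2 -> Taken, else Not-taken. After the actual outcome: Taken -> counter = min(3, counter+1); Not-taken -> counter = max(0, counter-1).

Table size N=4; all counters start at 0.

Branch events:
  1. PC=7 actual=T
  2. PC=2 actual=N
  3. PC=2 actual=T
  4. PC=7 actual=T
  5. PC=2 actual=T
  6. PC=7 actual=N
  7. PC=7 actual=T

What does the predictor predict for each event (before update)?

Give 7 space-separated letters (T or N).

Answer: N N N N N T N

Derivation:
Ev 1: PC=7 idx=3 pred=N actual=T -> ctr[3]=1
Ev 2: PC=2 idx=2 pred=N actual=N -> ctr[2]=0
Ev 3: PC=2 idx=2 pred=N actual=T -> ctr[2]=1
Ev 4: PC=7 idx=3 pred=N actual=T -> ctr[3]=2
Ev 5: PC=2 idx=2 pred=N actual=T -> ctr[2]=2
Ev 6: PC=7 idx=3 pred=T actual=N -> ctr[3]=1
Ev 7: PC=7 idx=3 pred=N actual=T -> ctr[3]=2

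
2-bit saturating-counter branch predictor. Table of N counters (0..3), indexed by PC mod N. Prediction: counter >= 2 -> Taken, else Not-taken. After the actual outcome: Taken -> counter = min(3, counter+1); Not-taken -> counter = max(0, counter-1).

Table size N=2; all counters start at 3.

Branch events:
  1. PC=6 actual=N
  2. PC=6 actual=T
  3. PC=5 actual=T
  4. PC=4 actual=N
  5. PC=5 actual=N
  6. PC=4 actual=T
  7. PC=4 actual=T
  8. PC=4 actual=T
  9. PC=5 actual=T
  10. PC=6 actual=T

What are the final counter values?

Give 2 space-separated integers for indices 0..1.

Answer: 3 3

Derivation:
Ev 1: PC=6 idx=0 pred=T actual=N -> ctr[0]=2
Ev 2: PC=6 idx=0 pred=T actual=T -> ctr[0]=3
Ev 3: PC=5 idx=1 pred=T actual=T -> ctr[1]=3
Ev 4: PC=4 idx=0 pred=T actual=N -> ctr[0]=2
Ev 5: PC=5 idx=1 pred=T actual=N -> ctr[1]=2
Ev 6: PC=4 idx=0 pred=T actual=T -> ctr[0]=3
Ev 7: PC=4 idx=0 pred=T actual=T -> ctr[0]=3
Ev 8: PC=4 idx=0 pred=T actual=T -> ctr[0]=3
Ev 9: PC=5 idx=1 pred=T actual=T -> ctr[1]=3
Ev 10: PC=6 idx=0 pred=T actual=T -> ctr[0]=3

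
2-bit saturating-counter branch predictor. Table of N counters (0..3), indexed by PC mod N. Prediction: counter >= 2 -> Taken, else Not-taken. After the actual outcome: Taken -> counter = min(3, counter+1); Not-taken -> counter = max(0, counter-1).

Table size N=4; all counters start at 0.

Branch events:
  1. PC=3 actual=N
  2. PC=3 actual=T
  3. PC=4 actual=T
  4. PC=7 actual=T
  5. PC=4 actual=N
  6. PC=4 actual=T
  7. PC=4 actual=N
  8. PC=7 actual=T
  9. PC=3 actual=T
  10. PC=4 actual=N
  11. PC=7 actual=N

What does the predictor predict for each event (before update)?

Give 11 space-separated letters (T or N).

Answer: N N N N N N N T T N T

Derivation:
Ev 1: PC=3 idx=3 pred=N actual=N -> ctr[3]=0
Ev 2: PC=3 idx=3 pred=N actual=T -> ctr[3]=1
Ev 3: PC=4 idx=0 pred=N actual=T -> ctr[0]=1
Ev 4: PC=7 idx=3 pred=N actual=T -> ctr[3]=2
Ev 5: PC=4 idx=0 pred=N actual=N -> ctr[0]=0
Ev 6: PC=4 idx=0 pred=N actual=T -> ctr[0]=1
Ev 7: PC=4 idx=0 pred=N actual=N -> ctr[0]=0
Ev 8: PC=7 idx=3 pred=T actual=T -> ctr[3]=3
Ev 9: PC=3 idx=3 pred=T actual=T -> ctr[3]=3
Ev 10: PC=4 idx=0 pred=N actual=N -> ctr[0]=0
Ev 11: PC=7 idx=3 pred=T actual=N -> ctr[3]=2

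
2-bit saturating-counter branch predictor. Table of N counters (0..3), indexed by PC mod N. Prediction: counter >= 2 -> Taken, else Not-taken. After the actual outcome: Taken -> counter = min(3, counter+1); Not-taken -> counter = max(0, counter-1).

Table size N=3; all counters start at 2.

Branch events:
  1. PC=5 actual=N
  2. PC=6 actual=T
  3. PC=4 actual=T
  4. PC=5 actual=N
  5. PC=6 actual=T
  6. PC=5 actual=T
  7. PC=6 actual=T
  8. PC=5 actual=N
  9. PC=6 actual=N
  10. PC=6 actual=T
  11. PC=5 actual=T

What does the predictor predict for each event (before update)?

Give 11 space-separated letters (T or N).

Answer: T T T N T N T N T T N

Derivation:
Ev 1: PC=5 idx=2 pred=T actual=N -> ctr[2]=1
Ev 2: PC=6 idx=0 pred=T actual=T -> ctr[0]=3
Ev 3: PC=4 idx=1 pred=T actual=T -> ctr[1]=3
Ev 4: PC=5 idx=2 pred=N actual=N -> ctr[2]=0
Ev 5: PC=6 idx=0 pred=T actual=T -> ctr[0]=3
Ev 6: PC=5 idx=2 pred=N actual=T -> ctr[2]=1
Ev 7: PC=6 idx=0 pred=T actual=T -> ctr[0]=3
Ev 8: PC=5 idx=2 pred=N actual=N -> ctr[2]=0
Ev 9: PC=6 idx=0 pred=T actual=N -> ctr[0]=2
Ev 10: PC=6 idx=0 pred=T actual=T -> ctr[0]=3
Ev 11: PC=5 idx=2 pred=N actual=T -> ctr[2]=1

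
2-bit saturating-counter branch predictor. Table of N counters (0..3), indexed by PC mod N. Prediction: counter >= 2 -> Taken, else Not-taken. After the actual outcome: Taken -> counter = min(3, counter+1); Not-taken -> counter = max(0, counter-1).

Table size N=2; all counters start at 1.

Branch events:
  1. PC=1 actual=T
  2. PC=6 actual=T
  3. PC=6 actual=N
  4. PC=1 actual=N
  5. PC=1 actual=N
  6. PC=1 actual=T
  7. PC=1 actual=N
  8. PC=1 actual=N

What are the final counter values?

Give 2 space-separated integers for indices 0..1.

Ev 1: PC=1 idx=1 pred=N actual=T -> ctr[1]=2
Ev 2: PC=6 idx=0 pred=N actual=T -> ctr[0]=2
Ev 3: PC=6 idx=0 pred=T actual=N -> ctr[0]=1
Ev 4: PC=1 idx=1 pred=T actual=N -> ctr[1]=1
Ev 5: PC=1 idx=1 pred=N actual=N -> ctr[1]=0
Ev 6: PC=1 idx=1 pred=N actual=T -> ctr[1]=1
Ev 7: PC=1 idx=1 pred=N actual=N -> ctr[1]=0
Ev 8: PC=1 idx=1 pred=N actual=N -> ctr[1]=0

Answer: 1 0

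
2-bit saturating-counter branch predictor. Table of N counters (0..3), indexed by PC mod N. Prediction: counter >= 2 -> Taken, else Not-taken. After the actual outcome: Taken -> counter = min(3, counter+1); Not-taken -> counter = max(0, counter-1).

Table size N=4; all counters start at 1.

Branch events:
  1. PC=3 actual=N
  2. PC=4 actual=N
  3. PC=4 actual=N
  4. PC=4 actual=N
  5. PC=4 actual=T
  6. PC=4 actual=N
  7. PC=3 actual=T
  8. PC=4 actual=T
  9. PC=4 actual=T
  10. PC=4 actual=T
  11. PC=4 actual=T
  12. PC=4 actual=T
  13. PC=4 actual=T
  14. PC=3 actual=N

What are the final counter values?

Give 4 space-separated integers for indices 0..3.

Answer: 3 1 1 0

Derivation:
Ev 1: PC=3 idx=3 pred=N actual=N -> ctr[3]=0
Ev 2: PC=4 idx=0 pred=N actual=N -> ctr[0]=0
Ev 3: PC=4 idx=0 pred=N actual=N -> ctr[0]=0
Ev 4: PC=4 idx=0 pred=N actual=N -> ctr[0]=0
Ev 5: PC=4 idx=0 pred=N actual=T -> ctr[0]=1
Ev 6: PC=4 idx=0 pred=N actual=N -> ctr[0]=0
Ev 7: PC=3 idx=3 pred=N actual=T -> ctr[3]=1
Ev 8: PC=4 idx=0 pred=N actual=T -> ctr[0]=1
Ev 9: PC=4 idx=0 pred=N actual=T -> ctr[0]=2
Ev 10: PC=4 idx=0 pred=T actual=T -> ctr[0]=3
Ev 11: PC=4 idx=0 pred=T actual=T -> ctr[0]=3
Ev 12: PC=4 idx=0 pred=T actual=T -> ctr[0]=3
Ev 13: PC=4 idx=0 pred=T actual=T -> ctr[0]=3
Ev 14: PC=3 idx=3 pred=N actual=N -> ctr[3]=0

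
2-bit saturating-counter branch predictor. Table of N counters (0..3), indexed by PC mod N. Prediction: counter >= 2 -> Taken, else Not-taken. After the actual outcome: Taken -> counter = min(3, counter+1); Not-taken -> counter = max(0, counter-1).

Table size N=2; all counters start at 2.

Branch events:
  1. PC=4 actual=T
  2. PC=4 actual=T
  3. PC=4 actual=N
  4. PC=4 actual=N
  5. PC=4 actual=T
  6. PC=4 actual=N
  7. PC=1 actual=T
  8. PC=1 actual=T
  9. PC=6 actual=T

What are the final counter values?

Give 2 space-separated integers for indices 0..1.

Answer: 2 3

Derivation:
Ev 1: PC=4 idx=0 pred=T actual=T -> ctr[0]=3
Ev 2: PC=4 idx=0 pred=T actual=T -> ctr[0]=3
Ev 3: PC=4 idx=0 pred=T actual=N -> ctr[0]=2
Ev 4: PC=4 idx=0 pred=T actual=N -> ctr[0]=1
Ev 5: PC=4 idx=0 pred=N actual=T -> ctr[0]=2
Ev 6: PC=4 idx=0 pred=T actual=N -> ctr[0]=1
Ev 7: PC=1 idx=1 pred=T actual=T -> ctr[1]=3
Ev 8: PC=1 idx=1 pred=T actual=T -> ctr[1]=3
Ev 9: PC=6 idx=0 pred=N actual=T -> ctr[0]=2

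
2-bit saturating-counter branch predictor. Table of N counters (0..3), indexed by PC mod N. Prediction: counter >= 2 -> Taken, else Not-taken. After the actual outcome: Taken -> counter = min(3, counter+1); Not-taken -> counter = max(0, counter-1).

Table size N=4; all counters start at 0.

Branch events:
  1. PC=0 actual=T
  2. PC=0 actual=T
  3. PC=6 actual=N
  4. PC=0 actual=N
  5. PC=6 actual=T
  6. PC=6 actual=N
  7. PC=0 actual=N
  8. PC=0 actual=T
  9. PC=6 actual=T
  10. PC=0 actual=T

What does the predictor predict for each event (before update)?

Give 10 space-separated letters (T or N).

Ev 1: PC=0 idx=0 pred=N actual=T -> ctr[0]=1
Ev 2: PC=0 idx=0 pred=N actual=T -> ctr[0]=2
Ev 3: PC=6 idx=2 pred=N actual=N -> ctr[2]=0
Ev 4: PC=0 idx=0 pred=T actual=N -> ctr[0]=1
Ev 5: PC=6 idx=2 pred=N actual=T -> ctr[2]=1
Ev 6: PC=6 idx=2 pred=N actual=N -> ctr[2]=0
Ev 7: PC=0 idx=0 pred=N actual=N -> ctr[0]=0
Ev 8: PC=0 idx=0 pred=N actual=T -> ctr[0]=1
Ev 9: PC=6 idx=2 pred=N actual=T -> ctr[2]=1
Ev 10: PC=0 idx=0 pred=N actual=T -> ctr[0]=2

Answer: N N N T N N N N N N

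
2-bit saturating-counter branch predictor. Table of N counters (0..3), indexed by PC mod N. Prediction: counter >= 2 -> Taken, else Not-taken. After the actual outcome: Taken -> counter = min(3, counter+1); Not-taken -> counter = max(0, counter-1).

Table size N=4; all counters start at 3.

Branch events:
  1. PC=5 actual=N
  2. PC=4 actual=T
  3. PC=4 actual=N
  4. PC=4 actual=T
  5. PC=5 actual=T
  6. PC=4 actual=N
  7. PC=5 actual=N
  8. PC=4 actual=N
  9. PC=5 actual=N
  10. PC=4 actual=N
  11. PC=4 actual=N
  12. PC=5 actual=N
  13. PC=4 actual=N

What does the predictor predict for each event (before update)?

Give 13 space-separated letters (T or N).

Answer: T T T T T T T T T N N N N

Derivation:
Ev 1: PC=5 idx=1 pred=T actual=N -> ctr[1]=2
Ev 2: PC=4 idx=0 pred=T actual=T -> ctr[0]=3
Ev 3: PC=4 idx=0 pred=T actual=N -> ctr[0]=2
Ev 4: PC=4 idx=0 pred=T actual=T -> ctr[0]=3
Ev 5: PC=5 idx=1 pred=T actual=T -> ctr[1]=3
Ev 6: PC=4 idx=0 pred=T actual=N -> ctr[0]=2
Ev 7: PC=5 idx=1 pred=T actual=N -> ctr[1]=2
Ev 8: PC=4 idx=0 pred=T actual=N -> ctr[0]=1
Ev 9: PC=5 idx=1 pred=T actual=N -> ctr[1]=1
Ev 10: PC=4 idx=0 pred=N actual=N -> ctr[0]=0
Ev 11: PC=4 idx=0 pred=N actual=N -> ctr[0]=0
Ev 12: PC=5 idx=1 pred=N actual=N -> ctr[1]=0
Ev 13: PC=4 idx=0 pred=N actual=N -> ctr[0]=0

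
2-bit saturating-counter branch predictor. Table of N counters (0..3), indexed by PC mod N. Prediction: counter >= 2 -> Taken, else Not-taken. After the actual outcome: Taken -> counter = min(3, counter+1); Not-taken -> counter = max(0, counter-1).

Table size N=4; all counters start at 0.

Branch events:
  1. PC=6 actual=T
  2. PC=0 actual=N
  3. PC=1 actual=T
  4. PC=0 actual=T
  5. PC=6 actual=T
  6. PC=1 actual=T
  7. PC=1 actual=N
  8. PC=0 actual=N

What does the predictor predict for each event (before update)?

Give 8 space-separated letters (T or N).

Answer: N N N N N N T N

Derivation:
Ev 1: PC=6 idx=2 pred=N actual=T -> ctr[2]=1
Ev 2: PC=0 idx=0 pred=N actual=N -> ctr[0]=0
Ev 3: PC=1 idx=1 pred=N actual=T -> ctr[1]=1
Ev 4: PC=0 idx=0 pred=N actual=T -> ctr[0]=1
Ev 5: PC=6 idx=2 pred=N actual=T -> ctr[2]=2
Ev 6: PC=1 idx=1 pred=N actual=T -> ctr[1]=2
Ev 7: PC=1 idx=1 pred=T actual=N -> ctr[1]=1
Ev 8: PC=0 idx=0 pred=N actual=N -> ctr[0]=0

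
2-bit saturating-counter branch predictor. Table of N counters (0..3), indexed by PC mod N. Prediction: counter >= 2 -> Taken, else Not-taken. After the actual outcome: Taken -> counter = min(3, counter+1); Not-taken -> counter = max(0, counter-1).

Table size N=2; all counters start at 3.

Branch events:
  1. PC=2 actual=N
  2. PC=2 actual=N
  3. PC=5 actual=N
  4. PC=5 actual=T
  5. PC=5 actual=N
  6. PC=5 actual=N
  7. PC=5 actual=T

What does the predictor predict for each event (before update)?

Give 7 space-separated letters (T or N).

Ev 1: PC=2 idx=0 pred=T actual=N -> ctr[0]=2
Ev 2: PC=2 idx=0 pred=T actual=N -> ctr[0]=1
Ev 3: PC=5 idx=1 pred=T actual=N -> ctr[1]=2
Ev 4: PC=5 idx=1 pred=T actual=T -> ctr[1]=3
Ev 5: PC=5 idx=1 pred=T actual=N -> ctr[1]=2
Ev 6: PC=5 idx=1 pred=T actual=N -> ctr[1]=1
Ev 7: PC=5 idx=1 pred=N actual=T -> ctr[1]=2

Answer: T T T T T T N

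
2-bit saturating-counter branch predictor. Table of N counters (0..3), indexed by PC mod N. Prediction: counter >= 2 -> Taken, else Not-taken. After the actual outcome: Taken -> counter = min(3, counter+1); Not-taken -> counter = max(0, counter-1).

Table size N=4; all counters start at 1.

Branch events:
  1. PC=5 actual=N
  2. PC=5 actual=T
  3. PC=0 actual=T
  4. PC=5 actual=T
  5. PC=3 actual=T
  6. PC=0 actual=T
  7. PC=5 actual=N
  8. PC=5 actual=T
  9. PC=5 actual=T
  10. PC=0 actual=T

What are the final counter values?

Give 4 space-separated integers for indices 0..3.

Ev 1: PC=5 idx=1 pred=N actual=N -> ctr[1]=0
Ev 2: PC=5 idx=1 pred=N actual=T -> ctr[1]=1
Ev 3: PC=0 idx=0 pred=N actual=T -> ctr[0]=2
Ev 4: PC=5 idx=1 pred=N actual=T -> ctr[1]=2
Ev 5: PC=3 idx=3 pred=N actual=T -> ctr[3]=2
Ev 6: PC=0 idx=0 pred=T actual=T -> ctr[0]=3
Ev 7: PC=5 idx=1 pred=T actual=N -> ctr[1]=1
Ev 8: PC=5 idx=1 pred=N actual=T -> ctr[1]=2
Ev 9: PC=5 idx=1 pred=T actual=T -> ctr[1]=3
Ev 10: PC=0 idx=0 pred=T actual=T -> ctr[0]=3

Answer: 3 3 1 2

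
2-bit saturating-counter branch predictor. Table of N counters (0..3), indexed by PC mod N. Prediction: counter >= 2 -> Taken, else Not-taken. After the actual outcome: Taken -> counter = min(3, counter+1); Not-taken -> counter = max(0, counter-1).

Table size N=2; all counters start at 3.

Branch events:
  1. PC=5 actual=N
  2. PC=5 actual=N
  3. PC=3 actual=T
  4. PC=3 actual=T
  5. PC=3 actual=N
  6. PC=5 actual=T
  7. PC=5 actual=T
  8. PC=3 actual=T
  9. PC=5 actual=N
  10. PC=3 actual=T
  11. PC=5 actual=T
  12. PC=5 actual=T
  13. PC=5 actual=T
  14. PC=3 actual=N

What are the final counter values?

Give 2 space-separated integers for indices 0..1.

Ev 1: PC=5 idx=1 pred=T actual=N -> ctr[1]=2
Ev 2: PC=5 idx=1 pred=T actual=N -> ctr[1]=1
Ev 3: PC=3 idx=1 pred=N actual=T -> ctr[1]=2
Ev 4: PC=3 idx=1 pred=T actual=T -> ctr[1]=3
Ev 5: PC=3 idx=1 pred=T actual=N -> ctr[1]=2
Ev 6: PC=5 idx=1 pred=T actual=T -> ctr[1]=3
Ev 7: PC=5 idx=1 pred=T actual=T -> ctr[1]=3
Ev 8: PC=3 idx=1 pred=T actual=T -> ctr[1]=3
Ev 9: PC=5 idx=1 pred=T actual=N -> ctr[1]=2
Ev 10: PC=3 idx=1 pred=T actual=T -> ctr[1]=3
Ev 11: PC=5 idx=1 pred=T actual=T -> ctr[1]=3
Ev 12: PC=5 idx=1 pred=T actual=T -> ctr[1]=3
Ev 13: PC=5 idx=1 pred=T actual=T -> ctr[1]=3
Ev 14: PC=3 idx=1 pred=T actual=N -> ctr[1]=2

Answer: 3 2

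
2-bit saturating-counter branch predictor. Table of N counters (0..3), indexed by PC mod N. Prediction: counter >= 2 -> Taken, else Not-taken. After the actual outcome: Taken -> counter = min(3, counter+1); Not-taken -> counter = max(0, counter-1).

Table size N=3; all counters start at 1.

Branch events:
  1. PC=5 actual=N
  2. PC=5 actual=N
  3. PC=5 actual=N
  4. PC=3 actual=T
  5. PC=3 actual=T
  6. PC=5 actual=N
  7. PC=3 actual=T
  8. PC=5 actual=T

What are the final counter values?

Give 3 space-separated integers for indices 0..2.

Ev 1: PC=5 idx=2 pred=N actual=N -> ctr[2]=0
Ev 2: PC=5 idx=2 pred=N actual=N -> ctr[2]=0
Ev 3: PC=5 idx=2 pred=N actual=N -> ctr[2]=0
Ev 4: PC=3 idx=0 pred=N actual=T -> ctr[0]=2
Ev 5: PC=3 idx=0 pred=T actual=T -> ctr[0]=3
Ev 6: PC=5 idx=2 pred=N actual=N -> ctr[2]=0
Ev 7: PC=3 idx=0 pred=T actual=T -> ctr[0]=3
Ev 8: PC=5 idx=2 pred=N actual=T -> ctr[2]=1

Answer: 3 1 1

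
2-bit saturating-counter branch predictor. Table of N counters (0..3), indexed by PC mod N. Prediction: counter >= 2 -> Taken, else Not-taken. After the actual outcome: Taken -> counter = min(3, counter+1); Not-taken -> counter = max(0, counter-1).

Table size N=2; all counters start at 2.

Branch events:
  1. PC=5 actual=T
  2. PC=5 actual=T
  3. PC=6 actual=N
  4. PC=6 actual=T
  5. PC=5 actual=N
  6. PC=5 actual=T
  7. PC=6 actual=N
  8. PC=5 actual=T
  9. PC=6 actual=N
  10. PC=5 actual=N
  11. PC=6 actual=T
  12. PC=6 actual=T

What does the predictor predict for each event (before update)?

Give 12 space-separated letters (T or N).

Answer: T T T N T T T T N T N N

Derivation:
Ev 1: PC=5 idx=1 pred=T actual=T -> ctr[1]=3
Ev 2: PC=5 idx=1 pred=T actual=T -> ctr[1]=3
Ev 3: PC=6 idx=0 pred=T actual=N -> ctr[0]=1
Ev 4: PC=6 idx=0 pred=N actual=T -> ctr[0]=2
Ev 5: PC=5 idx=1 pred=T actual=N -> ctr[1]=2
Ev 6: PC=5 idx=1 pred=T actual=T -> ctr[1]=3
Ev 7: PC=6 idx=0 pred=T actual=N -> ctr[0]=1
Ev 8: PC=5 idx=1 pred=T actual=T -> ctr[1]=3
Ev 9: PC=6 idx=0 pred=N actual=N -> ctr[0]=0
Ev 10: PC=5 idx=1 pred=T actual=N -> ctr[1]=2
Ev 11: PC=6 idx=0 pred=N actual=T -> ctr[0]=1
Ev 12: PC=6 idx=0 pred=N actual=T -> ctr[0]=2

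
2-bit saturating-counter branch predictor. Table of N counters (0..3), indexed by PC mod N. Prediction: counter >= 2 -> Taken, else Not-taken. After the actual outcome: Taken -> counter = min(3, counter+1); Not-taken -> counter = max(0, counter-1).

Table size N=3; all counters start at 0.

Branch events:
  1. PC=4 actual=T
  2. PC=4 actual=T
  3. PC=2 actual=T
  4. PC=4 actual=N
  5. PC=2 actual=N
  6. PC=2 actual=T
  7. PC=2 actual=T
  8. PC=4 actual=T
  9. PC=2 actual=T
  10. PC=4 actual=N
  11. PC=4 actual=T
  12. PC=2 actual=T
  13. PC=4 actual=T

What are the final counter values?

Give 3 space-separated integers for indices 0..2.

Ev 1: PC=4 idx=1 pred=N actual=T -> ctr[1]=1
Ev 2: PC=4 idx=1 pred=N actual=T -> ctr[1]=2
Ev 3: PC=2 idx=2 pred=N actual=T -> ctr[2]=1
Ev 4: PC=4 idx=1 pred=T actual=N -> ctr[1]=1
Ev 5: PC=2 idx=2 pred=N actual=N -> ctr[2]=0
Ev 6: PC=2 idx=2 pred=N actual=T -> ctr[2]=1
Ev 7: PC=2 idx=2 pred=N actual=T -> ctr[2]=2
Ev 8: PC=4 idx=1 pred=N actual=T -> ctr[1]=2
Ev 9: PC=2 idx=2 pred=T actual=T -> ctr[2]=3
Ev 10: PC=4 idx=1 pred=T actual=N -> ctr[1]=1
Ev 11: PC=4 idx=1 pred=N actual=T -> ctr[1]=2
Ev 12: PC=2 idx=2 pred=T actual=T -> ctr[2]=3
Ev 13: PC=4 idx=1 pred=T actual=T -> ctr[1]=3

Answer: 0 3 3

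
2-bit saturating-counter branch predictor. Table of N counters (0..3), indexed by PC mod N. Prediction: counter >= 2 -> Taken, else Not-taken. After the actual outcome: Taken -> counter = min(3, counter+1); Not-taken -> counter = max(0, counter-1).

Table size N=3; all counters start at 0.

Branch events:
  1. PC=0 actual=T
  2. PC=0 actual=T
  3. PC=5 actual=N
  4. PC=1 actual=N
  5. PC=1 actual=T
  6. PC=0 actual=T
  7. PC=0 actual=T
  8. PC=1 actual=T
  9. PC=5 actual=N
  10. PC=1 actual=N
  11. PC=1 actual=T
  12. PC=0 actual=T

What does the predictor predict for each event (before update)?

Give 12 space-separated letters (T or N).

Answer: N N N N N T T N N T N T

Derivation:
Ev 1: PC=0 idx=0 pred=N actual=T -> ctr[0]=1
Ev 2: PC=0 idx=0 pred=N actual=T -> ctr[0]=2
Ev 3: PC=5 idx=2 pred=N actual=N -> ctr[2]=0
Ev 4: PC=1 idx=1 pred=N actual=N -> ctr[1]=0
Ev 5: PC=1 idx=1 pred=N actual=T -> ctr[1]=1
Ev 6: PC=0 idx=0 pred=T actual=T -> ctr[0]=3
Ev 7: PC=0 idx=0 pred=T actual=T -> ctr[0]=3
Ev 8: PC=1 idx=1 pred=N actual=T -> ctr[1]=2
Ev 9: PC=5 idx=2 pred=N actual=N -> ctr[2]=0
Ev 10: PC=1 idx=1 pred=T actual=N -> ctr[1]=1
Ev 11: PC=1 idx=1 pred=N actual=T -> ctr[1]=2
Ev 12: PC=0 idx=0 pred=T actual=T -> ctr[0]=3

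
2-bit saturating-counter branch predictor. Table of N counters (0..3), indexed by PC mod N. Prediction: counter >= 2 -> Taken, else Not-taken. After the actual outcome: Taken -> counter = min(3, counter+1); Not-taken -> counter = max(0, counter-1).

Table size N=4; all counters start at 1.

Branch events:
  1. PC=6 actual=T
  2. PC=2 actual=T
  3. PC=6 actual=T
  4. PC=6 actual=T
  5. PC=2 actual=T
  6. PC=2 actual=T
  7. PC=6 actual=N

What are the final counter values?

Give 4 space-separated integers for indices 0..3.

Ev 1: PC=6 idx=2 pred=N actual=T -> ctr[2]=2
Ev 2: PC=2 idx=2 pred=T actual=T -> ctr[2]=3
Ev 3: PC=6 idx=2 pred=T actual=T -> ctr[2]=3
Ev 4: PC=6 idx=2 pred=T actual=T -> ctr[2]=3
Ev 5: PC=2 idx=2 pred=T actual=T -> ctr[2]=3
Ev 6: PC=2 idx=2 pred=T actual=T -> ctr[2]=3
Ev 7: PC=6 idx=2 pred=T actual=N -> ctr[2]=2

Answer: 1 1 2 1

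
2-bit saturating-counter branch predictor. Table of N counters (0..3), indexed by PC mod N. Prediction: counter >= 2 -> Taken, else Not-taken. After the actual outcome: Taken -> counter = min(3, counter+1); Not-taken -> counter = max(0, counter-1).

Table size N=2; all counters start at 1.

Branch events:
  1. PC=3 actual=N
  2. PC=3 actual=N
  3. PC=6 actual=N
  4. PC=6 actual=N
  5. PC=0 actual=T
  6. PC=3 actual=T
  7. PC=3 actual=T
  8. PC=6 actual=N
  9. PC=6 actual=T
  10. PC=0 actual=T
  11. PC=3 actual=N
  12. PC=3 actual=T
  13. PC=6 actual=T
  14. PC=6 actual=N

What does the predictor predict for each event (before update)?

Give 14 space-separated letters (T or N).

Ev 1: PC=3 idx=1 pred=N actual=N -> ctr[1]=0
Ev 2: PC=3 idx=1 pred=N actual=N -> ctr[1]=0
Ev 3: PC=6 idx=0 pred=N actual=N -> ctr[0]=0
Ev 4: PC=6 idx=0 pred=N actual=N -> ctr[0]=0
Ev 5: PC=0 idx=0 pred=N actual=T -> ctr[0]=1
Ev 6: PC=3 idx=1 pred=N actual=T -> ctr[1]=1
Ev 7: PC=3 idx=1 pred=N actual=T -> ctr[1]=2
Ev 8: PC=6 idx=0 pred=N actual=N -> ctr[0]=0
Ev 9: PC=6 idx=0 pred=N actual=T -> ctr[0]=1
Ev 10: PC=0 idx=0 pred=N actual=T -> ctr[0]=2
Ev 11: PC=3 idx=1 pred=T actual=N -> ctr[1]=1
Ev 12: PC=3 idx=1 pred=N actual=T -> ctr[1]=2
Ev 13: PC=6 idx=0 pred=T actual=T -> ctr[0]=3
Ev 14: PC=6 idx=0 pred=T actual=N -> ctr[0]=2

Answer: N N N N N N N N N N T N T T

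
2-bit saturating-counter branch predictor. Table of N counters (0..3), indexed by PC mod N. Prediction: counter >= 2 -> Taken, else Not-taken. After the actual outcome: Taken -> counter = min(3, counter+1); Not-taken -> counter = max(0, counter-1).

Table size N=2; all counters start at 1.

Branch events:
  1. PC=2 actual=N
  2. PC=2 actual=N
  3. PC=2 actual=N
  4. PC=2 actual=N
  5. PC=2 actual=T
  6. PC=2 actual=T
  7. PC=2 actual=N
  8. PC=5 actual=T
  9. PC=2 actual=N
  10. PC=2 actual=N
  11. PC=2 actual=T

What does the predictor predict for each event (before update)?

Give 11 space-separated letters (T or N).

Answer: N N N N N N T N N N N

Derivation:
Ev 1: PC=2 idx=0 pred=N actual=N -> ctr[0]=0
Ev 2: PC=2 idx=0 pred=N actual=N -> ctr[0]=0
Ev 3: PC=2 idx=0 pred=N actual=N -> ctr[0]=0
Ev 4: PC=2 idx=0 pred=N actual=N -> ctr[0]=0
Ev 5: PC=2 idx=0 pred=N actual=T -> ctr[0]=1
Ev 6: PC=2 idx=0 pred=N actual=T -> ctr[0]=2
Ev 7: PC=2 idx=0 pred=T actual=N -> ctr[0]=1
Ev 8: PC=5 idx=1 pred=N actual=T -> ctr[1]=2
Ev 9: PC=2 idx=0 pred=N actual=N -> ctr[0]=0
Ev 10: PC=2 idx=0 pred=N actual=N -> ctr[0]=0
Ev 11: PC=2 idx=0 pred=N actual=T -> ctr[0]=1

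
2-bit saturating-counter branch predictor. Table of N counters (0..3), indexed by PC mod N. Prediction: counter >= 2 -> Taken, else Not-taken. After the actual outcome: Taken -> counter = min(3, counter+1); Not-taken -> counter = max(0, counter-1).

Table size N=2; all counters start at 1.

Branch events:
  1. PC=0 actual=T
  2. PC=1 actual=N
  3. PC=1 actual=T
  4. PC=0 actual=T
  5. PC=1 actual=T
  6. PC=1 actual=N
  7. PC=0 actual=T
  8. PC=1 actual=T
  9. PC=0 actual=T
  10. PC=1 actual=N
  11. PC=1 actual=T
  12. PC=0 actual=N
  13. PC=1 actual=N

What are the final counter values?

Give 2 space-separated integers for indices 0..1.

Ev 1: PC=0 idx=0 pred=N actual=T -> ctr[0]=2
Ev 2: PC=1 idx=1 pred=N actual=N -> ctr[1]=0
Ev 3: PC=1 idx=1 pred=N actual=T -> ctr[1]=1
Ev 4: PC=0 idx=0 pred=T actual=T -> ctr[0]=3
Ev 5: PC=1 idx=1 pred=N actual=T -> ctr[1]=2
Ev 6: PC=1 idx=1 pred=T actual=N -> ctr[1]=1
Ev 7: PC=0 idx=0 pred=T actual=T -> ctr[0]=3
Ev 8: PC=1 idx=1 pred=N actual=T -> ctr[1]=2
Ev 9: PC=0 idx=0 pred=T actual=T -> ctr[0]=3
Ev 10: PC=1 idx=1 pred=T actual=N -> ctr[1]=1
Ev 11: PC=1 idx=1 pred=N actual=T -> ctr[1]=2
Ev 12: PC=0 idx=0 pred=T actual=N -> ctr[0]=2
Ev 13: PC=1 idx=1 pred=T actual=N -> ctr[1]=1

Answer: 2 1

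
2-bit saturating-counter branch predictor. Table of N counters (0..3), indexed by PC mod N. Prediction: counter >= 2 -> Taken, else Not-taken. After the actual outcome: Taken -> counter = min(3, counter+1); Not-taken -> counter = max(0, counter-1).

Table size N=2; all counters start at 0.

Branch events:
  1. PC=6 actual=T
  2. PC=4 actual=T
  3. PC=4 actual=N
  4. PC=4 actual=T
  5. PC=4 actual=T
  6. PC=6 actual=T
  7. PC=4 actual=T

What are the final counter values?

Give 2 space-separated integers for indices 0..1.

Ev 1: PC=6 idx=0 pred=N actual=T -> ctr[0]=1
Ev 2: PC=4 idx=0 pred=N actual=T -> ctr[0]=2
Ev 3: PC=4 idx=0 pred=T actual=N -> ctr[0]=1
Ev 4: PC=4 idx=0 pred=N actual=T -> ctr[0]=2
Ev 5: PC=4 idx=0 pred=T actual=T -> ctr[0]=3
Ev 6: PC=6 idx=0 pred=T actual=T -> ctr[0]=3
Ev 7: PC=4 idx=0 pred=T actual=T -> ctr[0]=3

Answer: 3 0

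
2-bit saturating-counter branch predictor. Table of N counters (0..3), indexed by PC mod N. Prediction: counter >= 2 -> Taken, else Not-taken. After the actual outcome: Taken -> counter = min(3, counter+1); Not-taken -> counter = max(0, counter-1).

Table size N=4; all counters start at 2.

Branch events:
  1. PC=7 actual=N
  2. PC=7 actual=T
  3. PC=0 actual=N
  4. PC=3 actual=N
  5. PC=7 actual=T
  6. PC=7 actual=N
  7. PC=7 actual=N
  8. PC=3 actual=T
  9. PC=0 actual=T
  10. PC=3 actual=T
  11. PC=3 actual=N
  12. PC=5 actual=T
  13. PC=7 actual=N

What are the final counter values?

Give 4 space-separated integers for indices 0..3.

Ev 1: PC=7 idx=3 pred=T actual=N -> ctr[3]=1
Ev 2: PC=7 idx=3 pred=N actual=T -> ctr[3]=2
Ev 3: PC=0 idx=0 pred=T actual=N -> ctr[0]=1
Ev 4: PC=3 idx=3 pred=T actual=N -> ctr[3]=1
Ev 5: PC=7 idx=3 pred=N actual=T -> ctr[3]=2
Ev 6: PC=7 idx=3 pred=T actual=N -> ctr[3]=1
Ev 7: PC=7 idx=3 pred=N actual=N -> ctr[3]=0
Ev 8: PC=3 idx=3 pred=N actual=T -> ctr[3]=1
Ev 9: PC=0 idx=0 pred=N actual=T -> ctr[0]=2
Ev 10: PC=3 idx=3 pred=N actual=T -> ctr[3]=2
Ev 11: PC=3 idx=3 pred=T actual=N -> ctr[3]=1
Ev 12: PC=5 idx=1 pred=T actual=T -> ctr[1]=3
Ev 13: PC=7 idx=3 pred=N actual=N -> ctr[3]=0

Answer: 2 3 2 0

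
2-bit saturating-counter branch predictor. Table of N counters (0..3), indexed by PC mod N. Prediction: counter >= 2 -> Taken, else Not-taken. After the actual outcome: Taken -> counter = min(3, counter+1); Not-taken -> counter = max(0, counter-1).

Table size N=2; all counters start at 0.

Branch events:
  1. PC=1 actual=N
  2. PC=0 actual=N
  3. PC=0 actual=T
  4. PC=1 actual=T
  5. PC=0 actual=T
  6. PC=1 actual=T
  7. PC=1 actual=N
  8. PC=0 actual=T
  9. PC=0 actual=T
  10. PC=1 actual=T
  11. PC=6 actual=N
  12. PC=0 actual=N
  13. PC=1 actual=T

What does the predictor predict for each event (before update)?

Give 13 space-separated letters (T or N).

Ev 1: PC=1 idx=1 pred=N actual=N -> ctr[1]=0
Ev 2: PC=0 idx=0 pred=N actual=N -> ctr[0]=0
Ev 3: PC=0 idx=0 pred=N actual=T -> ctr[0]=1
Ev 4: PC=1 idx=1 pred=N actual=T -> ctr[1]=1
Ev 5: PC=0 idx=0 pred=N actual=T -> ctr[0]=2
Ev 6: PC=1 idx=1 pred=N actual=T -> ctr[1]=2
Ev 7: PC=1 idx=1 pred=T actual=N -> ctr[1]=1
Ev 8: PC=0 idx=0 pred=T actual=T -> ctr[0]=3
Ev 9: PC=0 idx=0 pred=T actual=T -> ctr[0]=3
Ev 10: PC=1 idx=1 pred=N actual=T -> ctr[1]=2
Ev 11: PC=6 idx=0 pred=T actual=N -> ctr[0]=2
Ev 12: PC=0 idx=0 pred=T actual=N -> ctr[0]=1
Ev 13: PC=1 idx=1 pred=T actual=T -> ctr[1]=3

Answer: N N N N N N T T T N T T T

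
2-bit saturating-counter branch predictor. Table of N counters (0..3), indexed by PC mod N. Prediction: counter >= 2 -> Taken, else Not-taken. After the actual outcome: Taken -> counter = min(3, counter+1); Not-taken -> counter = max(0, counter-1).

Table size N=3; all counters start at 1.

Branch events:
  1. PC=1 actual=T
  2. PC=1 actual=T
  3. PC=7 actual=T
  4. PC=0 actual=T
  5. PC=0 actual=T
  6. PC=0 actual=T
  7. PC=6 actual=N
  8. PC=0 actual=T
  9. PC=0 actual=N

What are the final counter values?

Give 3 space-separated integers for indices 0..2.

Answer: 2 3 1

Derivation:
Ev 1: PC=1 idx=1 pred=N actual=T -> ctr[1]=2
Ev 2: PC=1 idx=1 pred=T actual=T -> ctr[1]=3
Ev 3: PC=7 idx=1 pred=T actual=T -> ctr[1]=3
Ev 4: PC=0 idx=0 pred=N actual=T -> ctr[0]=2
Ev 5: PC=0 idx=0 pred=T actual=T -> ctr[0]=3
Ev 6: PC=0 idx=0 pred=T actual=T -> ctr[0]=3
Ev 7: PC=6 idx=0 pred=T actual=N -> ctr[0]=2
Ev 8: PC=0 idx=0 pred=T actual=T -> ctr[0]=3
Ev 9: PC=0 idx=0 pred=T actual=N -> ctr[0]=2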